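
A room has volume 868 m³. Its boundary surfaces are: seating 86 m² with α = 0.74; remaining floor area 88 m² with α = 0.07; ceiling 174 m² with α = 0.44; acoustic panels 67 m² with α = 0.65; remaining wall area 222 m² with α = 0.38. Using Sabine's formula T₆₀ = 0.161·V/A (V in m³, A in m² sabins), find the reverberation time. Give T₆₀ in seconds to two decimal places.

0.51 s

Total absorption A = 86·0.74 + 88·0.07 + 174·0.44 + 67·0.65 + 222·0.38 = 274.27 m² sabins.
T₆₀ = 0.161 × 868 / 274.27 = 0.510 s.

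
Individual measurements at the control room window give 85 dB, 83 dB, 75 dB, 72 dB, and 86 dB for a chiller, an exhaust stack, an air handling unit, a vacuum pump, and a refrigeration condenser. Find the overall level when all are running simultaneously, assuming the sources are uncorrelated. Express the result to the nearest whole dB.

90 dB

For uncorrelated sources the intensities add, so convert each level to linear form, sum, and take 10·log₁₀ of the total.
Σ 10^(L/10) = 10^(85/10) + 10^(83/10) + 10^(75/10) + 10^(72/10) + 10^(86/10) = 9.613e+08.
L_total = 10·log₁₀(9.613e+08) = 89.83 dB.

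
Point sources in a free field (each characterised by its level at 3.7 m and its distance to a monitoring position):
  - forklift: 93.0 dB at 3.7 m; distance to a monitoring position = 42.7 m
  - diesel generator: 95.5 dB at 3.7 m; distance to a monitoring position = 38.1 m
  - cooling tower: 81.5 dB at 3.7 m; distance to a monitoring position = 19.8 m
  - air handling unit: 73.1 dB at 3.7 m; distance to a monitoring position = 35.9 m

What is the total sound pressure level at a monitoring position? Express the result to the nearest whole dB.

77 dB

First find each source's level at the receiver (point-source: −20·log₁₀(r/r_ref)), then combine on an intensity basis.
forklift: 93.0 − 20·log₁₀(42.7/3.7) = 93.0 − 21.24 = 71.76 dB.
diesel generator: 95.5 − 20·log₁₀(38.1/3.7) = 95.5 − 20.25 = 75.25 dB.
cooling tower: 81.5 − 20·log₁₀(19.8/3.7) = 81.5 − 14.57 = 66.93 dB.
air handling unit: 73.1 − 20·log₁₀(35.9/3.7) = 73.1 − 19.74 = 53.36 dB.
Σ 10^(L/10) = 5.359e+07 → L_total = 10·log₁₀(5.359e+07) = 77.29 dB.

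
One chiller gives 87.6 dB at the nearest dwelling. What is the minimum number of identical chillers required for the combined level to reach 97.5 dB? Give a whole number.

10

Need L₁ + 10·log₁₀ N ≥ 97.5, i.e. log₁₀ N ≥ 0.99.
N ≥ 10^(9.9/10) = 9.772, so N = 10.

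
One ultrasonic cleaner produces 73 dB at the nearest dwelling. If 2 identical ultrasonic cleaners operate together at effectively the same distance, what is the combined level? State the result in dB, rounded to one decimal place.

With 2 equal, uncorrelated contributions the intensity is 2× that of one unit, giving a rise of 10·log₁₀ 2.
L_total = 73 + 10·log₁₀(2) = 73 + 3.010 = 76.01 dB.

76.0 dB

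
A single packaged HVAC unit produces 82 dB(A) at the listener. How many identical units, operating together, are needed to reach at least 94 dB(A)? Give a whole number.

Need L₁ + 10·log₁₀ N ≥ 94, i.e. log₁₀ N ≥ 1.20.
N ≥ 10^(12.0/10) = 15.849, so N = 16.

16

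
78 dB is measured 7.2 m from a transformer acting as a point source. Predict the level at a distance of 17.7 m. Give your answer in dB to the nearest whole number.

70 dB

Point-source attenuation: ΔL = 20·log₁₀(r₂/r₁) = 20·log₁₀(17.7/7.2) = 7.813 dB.
L₂ = 78 − 20·log₁₀(17.7/7.2) = 78 − 7.813 = 70.19 dB.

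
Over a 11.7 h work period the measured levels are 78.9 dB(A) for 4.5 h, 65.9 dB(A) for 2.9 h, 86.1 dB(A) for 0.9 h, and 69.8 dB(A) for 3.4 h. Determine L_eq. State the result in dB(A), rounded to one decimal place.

The energy average is taken in the linear domain: L_eq = 10·log₁₀[(Σ tᵢ·10^(Lᵢ/10))/T], T = 11.7 h.
Σ tᵢ·10^(Lᵢ/10) = 4.5·10^(78.9/10) + 2.9·10^(65.9/10) + 0.9·10^(86.1/10) + 3.4·10^(69.8/10) = 7.597e+08.
L_eq = 10·log₁₀(7.597e+08/11.7) = 78.12 dB(A).

78.1 dB(A)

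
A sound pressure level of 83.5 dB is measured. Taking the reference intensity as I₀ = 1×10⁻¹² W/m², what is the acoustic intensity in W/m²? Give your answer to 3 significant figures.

I = I₀·10^(L/10) = 10⁻¹² × 10^(83.5/10) = 10^(-3.650).

0.000224 W/m²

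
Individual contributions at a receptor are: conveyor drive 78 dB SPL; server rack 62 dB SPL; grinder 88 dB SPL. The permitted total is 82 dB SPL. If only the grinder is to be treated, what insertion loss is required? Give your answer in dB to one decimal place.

8.3 dB

Fixed contribution from the other sources: Σ 10^(L/10) = 10^(78/10) + 10^(62/10) = 6.468e+07 (78.11 dB SPL).
The limit corresponds to 10^(82/10) = 1.585e+08; subtracting the fixed part leaves 9.381e+07 for the grinder, i.e. 79.72 dB SPL.
Required insertion loss = 88 − 79.72 = 8.28 dB.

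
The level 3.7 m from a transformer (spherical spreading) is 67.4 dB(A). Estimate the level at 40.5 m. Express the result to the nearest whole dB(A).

47 dB(A)

Spherical spreading from a point source gives a 20·log₁₀(r₂/r₁) drop.
L₂ = 67.4 − 20·log₁₀(40.5/3.7) = 67.4 − 20.785 = 46.61 dB(A).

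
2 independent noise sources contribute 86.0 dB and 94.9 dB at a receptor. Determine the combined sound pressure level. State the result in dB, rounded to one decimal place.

95.4 dB

Incoherent sources combine by intensity addition: L_total = 10·log₁₀(Σ 10^(L_i/10)).
Σ 10^(L/10) = 10^(86.0/10) + 10^(94.9/10) = 3.488e+09.
L_total = 10·log₁₀(3.488e+09) = 95.43 dB.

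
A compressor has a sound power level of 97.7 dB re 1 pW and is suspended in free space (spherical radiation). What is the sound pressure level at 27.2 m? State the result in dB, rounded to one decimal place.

58.0 dB

The power spreads over a sphere of area 4π·r², so L_p = L_w − 10·log₁₀(4π·r²).
4π·r² = 9297 m², 10·log₁₀ of that is 39.683 dB.
L_p = 97.7 − 39.683 = 58.02 dB.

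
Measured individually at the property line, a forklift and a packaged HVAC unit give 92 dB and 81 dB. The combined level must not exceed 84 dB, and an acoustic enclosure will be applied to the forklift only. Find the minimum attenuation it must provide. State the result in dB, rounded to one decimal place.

Fixed contribution from the other source: Σ 10^(L/10) = 10^(81/10) = 1.259e+08 (81.00 dB).
To meet 84 dB overall, the treated forklift may contribute at most 10^(84/10) − 1.259e+08 = 1.253e+08, i.e. 80.98 dB.
Required insertion loss = 92 − 80.98 = 11.02 dB.

11.0 dB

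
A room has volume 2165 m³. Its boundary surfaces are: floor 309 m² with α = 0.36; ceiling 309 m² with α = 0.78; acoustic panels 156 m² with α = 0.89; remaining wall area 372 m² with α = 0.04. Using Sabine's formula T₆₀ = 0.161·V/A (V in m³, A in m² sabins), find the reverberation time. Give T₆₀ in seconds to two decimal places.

0.69 s

Total absorption A = 309·0.36 + 309·0.78 + 156·0.89 + 372·0.04 = 505.98 m² sabins.
T₆₀ = 0.161 × 2165 / 505.98 = 0.689 s.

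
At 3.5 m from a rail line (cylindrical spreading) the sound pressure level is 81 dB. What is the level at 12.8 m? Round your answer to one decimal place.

75.4 dB

For a line source, L₂ = L₁ − 10·log₁₀(r₂/r₁).
L₂ = 81 − 10·log₁₀(12.8/3.5) = 81 − 5.631 = 75.37 dB.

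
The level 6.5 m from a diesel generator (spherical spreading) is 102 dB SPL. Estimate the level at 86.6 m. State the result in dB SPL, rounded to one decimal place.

79.5 dB SPL

Spherical spreading from a point source gives a 20·log₁₀(r₂/r₁) drop.
L₂ = 102 − 20·log₁₀(86.6/6.5) = 102 − 22.492 = 79.51 dB SPL.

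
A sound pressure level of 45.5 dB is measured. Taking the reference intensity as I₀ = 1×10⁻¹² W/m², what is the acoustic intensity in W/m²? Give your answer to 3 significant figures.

3.55e-08 W/m²

I = I₀·10^(L/10) = 10⁻¹² × 10^(45.5/10) = 10^(-7.450).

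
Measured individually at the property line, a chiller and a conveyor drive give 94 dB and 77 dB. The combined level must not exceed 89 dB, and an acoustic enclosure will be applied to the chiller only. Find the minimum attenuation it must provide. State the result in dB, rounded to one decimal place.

Everything except the chiller sums to 10^(77/10) = 5.012e+07 in linear terms, 77.00 dB.
To meet 89 dB overall, the treated chiller may contribute at most 10^(89/10) − 5.012e+07 = 7.442e+08, i.e. 88.72 dB.
So the chiller must be reduced from 94 to 88.72 dB: IL = 5.28 dB.

5.3 dB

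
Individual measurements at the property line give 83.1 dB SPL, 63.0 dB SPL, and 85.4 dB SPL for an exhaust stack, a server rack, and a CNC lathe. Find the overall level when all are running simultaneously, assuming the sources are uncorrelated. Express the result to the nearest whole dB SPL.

87 dB SPL

Incoherent sources combine by intensity addition: L_total = 10·log₁₀(Σ 10^(L_i/10)).
Σ 10^(L/10) = 10^(83.1/10) + 10^(63.0/10) + 10^(85.4/10) = 5.529e+08.
L_total = 10·log₁₀(5.529e+08) = 87.43 dB SPL.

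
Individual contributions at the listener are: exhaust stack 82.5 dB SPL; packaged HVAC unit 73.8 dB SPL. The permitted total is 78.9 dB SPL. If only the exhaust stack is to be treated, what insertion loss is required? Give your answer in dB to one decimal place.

Everything except the exhaust stack sums to 10^(73.8/10) = 2.399e+07 in linear terms, 73.80 dB SPL.
To meet 78.9 dB SPL overall, the treated exhaust stack may contribute at most 10^(78.9/10) − 2.399e+07 = 5.364e+07, i.e. 77.29 dB SPL.
Required insertion loss = 82.5 − 77.29 = 5.21 dB.

5.2 dB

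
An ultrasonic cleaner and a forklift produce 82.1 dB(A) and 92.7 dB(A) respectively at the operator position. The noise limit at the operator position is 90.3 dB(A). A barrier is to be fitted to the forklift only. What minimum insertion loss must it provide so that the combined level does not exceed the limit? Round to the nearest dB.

Fixed contribution from the other source: Σ 10^(L/10) = 10^(82.1/10) = 1.622e+08 (82.10 dB(A)).
The limit corresponds to 10^(90.3/10) = 1.072e+09; subtracting the fixed part leaves 9.093e+08 for the forklift, i.e. 89.59 dB(A).
So the forklift must be reduced from 92.7 to 89.59 dB(A): IL = 3.11 dB.

3 dB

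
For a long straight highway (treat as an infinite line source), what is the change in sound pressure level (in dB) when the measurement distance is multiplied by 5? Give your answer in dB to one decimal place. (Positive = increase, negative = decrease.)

A line source loses 3 dB per doubling of distance; generally ΔL = −10·log₁₀(r₂/r₁).
ΔL = −10·log₁₀(5) = -6.99 dB.

-7.0 dB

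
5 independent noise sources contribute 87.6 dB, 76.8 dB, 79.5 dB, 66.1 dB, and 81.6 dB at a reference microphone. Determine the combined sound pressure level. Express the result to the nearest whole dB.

89 dB

Incoherent sources combine by intensity addition: L_total = 10·log₁₀(Σ 10^(L_i/10)).
Σ 10^(L/10) = 10^(87.6/10) + 10^(76.8/10) + 10^(79.5/10) + 10^(66.1/10) + 10^(81.6/10) = 8.610e+08.
L_total = 10·log₁₀(8.610e+08) = 89.35 dB.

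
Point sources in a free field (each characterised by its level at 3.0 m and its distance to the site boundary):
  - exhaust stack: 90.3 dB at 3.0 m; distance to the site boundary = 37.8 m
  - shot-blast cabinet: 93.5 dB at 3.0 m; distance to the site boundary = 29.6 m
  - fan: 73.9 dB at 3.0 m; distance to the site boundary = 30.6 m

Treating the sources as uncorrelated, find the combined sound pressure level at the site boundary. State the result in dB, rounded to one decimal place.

74.8 dB

Apply inverse-square spreading to bring every level to the receiver, then sum 10^(L/10).
exhaust stack: 90.3 − 20·log₁₀(37.8/3.0) = 90.3 − 22.01 = 68.29 dB.
shot-blast cabinet: 93.5 − 20·log₁₀(29.6/3.0) = 93.5 − 19.88 = 73.62 dB.
fan: 73.9 − 20·log₁₀(30.6/3.0) = 73.9 − 20.17 = 53.73 dB.
Σ 10^(L/10) = 2.998e+07 → L_total = 10·log₁₀(2.998e+07) = 74.77 dB.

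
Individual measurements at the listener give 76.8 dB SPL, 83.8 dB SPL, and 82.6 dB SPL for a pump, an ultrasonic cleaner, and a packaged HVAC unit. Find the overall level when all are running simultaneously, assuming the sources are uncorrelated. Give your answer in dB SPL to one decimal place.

86.7 dB SPL

For uncorrelated sources the intensities add, so convert each level to linear form, sum, and take 10·log₁₀ of the total.
Σ 10^(L/10) = 10^(76.8/10) + 10^(83.8/10) + 10^(82.6/10) = 4.697e+08.
L_total = 10·log₁₀(4.697e+08) = 86.72 dB SPL.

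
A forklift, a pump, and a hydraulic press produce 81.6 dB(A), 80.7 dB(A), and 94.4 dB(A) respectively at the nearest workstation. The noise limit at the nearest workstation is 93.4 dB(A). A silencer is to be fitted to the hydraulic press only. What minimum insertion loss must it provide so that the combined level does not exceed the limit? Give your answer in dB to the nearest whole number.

Fixed contribution from the other sources: Σ 10^(L/10) = 10^(81.6/10) + 10^(80.7/10) = 2.620e+08 (84.18 dB(A)).
To meet 93.4 dB(A) overall, the treated hydraulic press may contribute at most 10^(93.4/10) − 2.620e+08 = 1.926e+09, i.e. 92.85 dB(A).
So the hydraulic press must be reduced from 94.4 to 92.85 dB(A): IL = 1.55 dB.

2 dB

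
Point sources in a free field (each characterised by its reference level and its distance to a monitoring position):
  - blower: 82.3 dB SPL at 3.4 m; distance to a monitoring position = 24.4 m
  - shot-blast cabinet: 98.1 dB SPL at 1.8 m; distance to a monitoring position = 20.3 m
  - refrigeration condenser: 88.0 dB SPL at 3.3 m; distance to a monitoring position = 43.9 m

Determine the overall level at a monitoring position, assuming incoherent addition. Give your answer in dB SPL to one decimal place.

77.6 dB SPL

Apply inverse-square spreading to bring every level to the receiver, then sum 10^(L/10).
blower: 82.3 − 20·log₁₀(24.4/3.4) = 82.3 − 17.12 = 65.18 dB SPL.
shot-blast cabinet: 98.1 − 20·log₁₀(20.3/1.8) = 98.1 − 21.04 = 77.06 dB SPL.
refrigeration condenser: 88.0 − 20·log₁₀(43.9/3.3) = 88.0 − 22.48 = 65.52 dB SPL.
Σ 10^(L/10) = 5.763e+07 → L_total = 10·log₁₀(5.763e+07) = 77.61 dB SPL.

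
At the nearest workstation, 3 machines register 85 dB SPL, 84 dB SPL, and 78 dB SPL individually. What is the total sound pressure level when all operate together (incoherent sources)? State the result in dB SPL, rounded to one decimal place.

88.0 dB SPL

For uncorrelated sources the intensities add, so convert each level to linear form, sum, and take 10·log₁₀ of the total.
Σ 10^(L/10) = 10^(85/10) + 10^(84/10) + 10^(78/10) = 6.305e+08.
L_total = 10·log₁₀(6.305e+08) = 88.00 dB SPL.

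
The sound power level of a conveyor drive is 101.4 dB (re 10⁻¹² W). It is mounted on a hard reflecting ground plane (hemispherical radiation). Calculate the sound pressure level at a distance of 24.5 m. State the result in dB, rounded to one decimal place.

L_p = L_w − 10·log₁₀(2π·r²) with r = 24.5 m.
2π·r² = 3771 m², 10·log₁₀ of that is 35.765 dB.
L_p = 101.4 − 35.765 = 65.63 dB.

65.6 dB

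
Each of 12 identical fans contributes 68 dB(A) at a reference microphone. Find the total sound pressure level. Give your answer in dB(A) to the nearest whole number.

With 12 equal, uncorrelated contributions the intensity is 12× that of one unit, giving a rise of 10·log₁₀ 12.
L_total = 68 + 10·log₁₀(12) = 68 + 10.792 = 78.79 dB(A).

79 dB(A)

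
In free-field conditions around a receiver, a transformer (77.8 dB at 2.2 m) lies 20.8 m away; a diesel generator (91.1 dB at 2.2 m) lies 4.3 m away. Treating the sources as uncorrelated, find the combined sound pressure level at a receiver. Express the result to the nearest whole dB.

Apply inverse-square spreading to bring every level to the receiver, then sum 10^(L/10).
transformer: 77.8 − 20·log₁₀(20.8/2.2) = 77.8 − 19.51 = 58.29 dB.
diesel generator: 91.1 − 20·log₁₀(4.3/2.2) = 91.1 − 5.82 = 85.28 dB.
Σ 10^(L/10) = 3.379e+08 → L_total = 10·log₁₀(3.379e+08) = 85.29 dB.

85 dB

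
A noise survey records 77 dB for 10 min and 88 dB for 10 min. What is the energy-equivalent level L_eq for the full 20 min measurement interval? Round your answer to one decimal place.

L_eq = 10·log₁₀[(1/T)·Σ tᵢ·10^(Lᵢ/10)] with T = 20 min.
Σ tᵢ·10^(Lᵢ/10) = 10·10^(77/10) + 10·10^(88/10) = 6.811e+09.
L_eq = 10·log₁₀(6.811e+09/20) = 85.32 dB.

85.3 dB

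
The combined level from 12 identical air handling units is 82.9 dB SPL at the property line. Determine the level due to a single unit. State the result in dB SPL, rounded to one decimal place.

12 equal contributions raise the level by 10·log₁₀ 12 = 10.792 dB, so each unit alone gives 82.9 − 10.792.

72.1 dB SPL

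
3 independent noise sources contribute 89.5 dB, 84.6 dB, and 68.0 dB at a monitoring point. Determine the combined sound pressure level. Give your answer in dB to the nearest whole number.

For uncorrelated sources the intensities add, so convert each level to linear form, sum, and take 10·log₁₀ of the total.
Σ 10^(L/10) = 10^(89.5/10) + 10^(84.6/10) + 10^(68.0/10) = 1.186e+09.
L_total = 10·log₁₀(1.186e+09) = 90.74 dB.

91 dB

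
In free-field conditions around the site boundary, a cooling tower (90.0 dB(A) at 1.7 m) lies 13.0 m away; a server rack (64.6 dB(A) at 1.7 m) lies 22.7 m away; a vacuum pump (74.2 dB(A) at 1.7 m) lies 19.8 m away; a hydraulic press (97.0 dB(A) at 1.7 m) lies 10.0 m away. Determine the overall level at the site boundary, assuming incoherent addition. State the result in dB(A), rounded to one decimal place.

82.1 dB(A)

Apply inverse-square spreading to bring every level to the receiver, then sum 10^(L/10).
cooling tower: 90.0 − 20·log₁₀(13.0/1.7) = 90.0 − 17.67 = 72.33 dB(A).
server rack: 64.6 − 20·log₁₀(22.7/1.7) = 64.6 − 22.51 = 42.09 dB(A).
vacuum pump: 74.2 − 20·log₁₀(19.8/1.7) = 74.2 − 21.32 = 52.88 dB(A).
hydraulic press: 97.0 − 20·log₁₀(10.0/1.7) = 97.0 − 15.39 = 81.61 dB(A).
Σ 10^(L/10) = 1.622e+08 → L_total = 10·log₁₀(1.622e+08) = 82.10 dB(A).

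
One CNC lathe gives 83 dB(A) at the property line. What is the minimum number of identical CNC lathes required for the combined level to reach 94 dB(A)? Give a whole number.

13

N identical sources give L₁ + 10·log₁₀ N, so require 10·log₁₀ N ≥ 94 − 83 = 11.0 dB.
N ≥ 10^(11.0/10) = 12.589, so N = 13.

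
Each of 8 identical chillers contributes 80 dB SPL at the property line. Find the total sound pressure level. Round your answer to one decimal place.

N identical incoherent sources raise the level by 10·log₁₀ N.
L_total = 80 + 10·log₁₀(8) = 80 + 9.031 = 89.03 dB SPL.

89.0 dB SPL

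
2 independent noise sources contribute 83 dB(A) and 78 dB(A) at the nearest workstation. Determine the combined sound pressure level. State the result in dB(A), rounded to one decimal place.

84.2 dB(A)

Incoherent sources combine by intensity addition: L_total = 10·log₁₀(Σ 10^(L_i/10)).
Σ 10^(L/10) = 10^(83/10) + 10^(78/10) = 2.626e+08.
L_total = 10·log₁₀(2.626e+08) = 84.19 dB(A).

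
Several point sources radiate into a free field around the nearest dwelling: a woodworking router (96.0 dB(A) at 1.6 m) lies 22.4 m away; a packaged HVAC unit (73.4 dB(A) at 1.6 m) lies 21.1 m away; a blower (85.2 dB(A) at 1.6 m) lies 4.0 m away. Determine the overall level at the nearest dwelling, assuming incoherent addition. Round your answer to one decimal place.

Propagate each source to the receiver with L = L_ref − 20·log₁₀(r/r_ref), then add intensities.
woodworking router: 96.0 − 20·log₁₀(22.4/1.6) = 96.0 − 22.92 = 73.08 dB(A).
packaged HVAC unit: 73.4 − 20·log₁₀(21.1/1.6) = 73.4 − 22.40 = 51.00 dB(A).
blower: 85.2 − 20·log₁₀(4.0/1.6) = 85.2 − 7.96 = 77.24 dB(A).
Σ 10^(L/10) = 7.342e+07 → L_total = 10·log₁₀(7.342e+07) = 78.66 dB(A).

78.7 dB(A)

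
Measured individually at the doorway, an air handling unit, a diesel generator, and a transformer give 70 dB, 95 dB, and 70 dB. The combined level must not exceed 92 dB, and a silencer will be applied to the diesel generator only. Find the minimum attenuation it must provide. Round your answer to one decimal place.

Everything except the diesel generator sums to 10^(70/10) + 10^(70/10) = 2.000e+07 in linear terms, 73.01 dB.
The limit corresponds to 10^(92/10) = 1.585e+09; subtracting the fixed part leaves 1.565e+09 for the diesel generator, i.e. 91.94 dB.
Required insertion loss = 95 − 91.94 = 3.06 dB.

3.1 dB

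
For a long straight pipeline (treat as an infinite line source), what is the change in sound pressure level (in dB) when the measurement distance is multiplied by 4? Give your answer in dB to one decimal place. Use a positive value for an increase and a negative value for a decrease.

A line source loses 3 dB per doubling of distance; generally ΔL = −10·log₁₀(r₂/r₁).
ΔL = −10·log₁₀(4) = -6.02 dB.

-6.0 dB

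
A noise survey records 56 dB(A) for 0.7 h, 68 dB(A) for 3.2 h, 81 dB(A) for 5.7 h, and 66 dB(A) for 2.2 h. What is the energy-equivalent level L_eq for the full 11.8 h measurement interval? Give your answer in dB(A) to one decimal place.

78.0 dB(A)

The energy average is taken in the linear domain: L_eq = 10·log₁₀[(Σ tᵢ·10^(Lᵢ/10))/T], T = 11.8 h.
Σ tᵢ·10^(Lᵢ/10) = 0.7·10^(56/10) + 3.2·10^(68/10) + 5.7·10^(81/10) + 2.2·10^(66/10) = 7.468e+08.
L_eq = 10·log₁₀(7.468e+08/11.8) = 78.01 dB(A).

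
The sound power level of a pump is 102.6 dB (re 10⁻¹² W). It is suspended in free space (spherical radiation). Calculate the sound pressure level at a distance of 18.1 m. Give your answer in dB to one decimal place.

Free-field spherical radiation: L_p = L_w − 10·log₁₀(4π·r²), r = 18.1 m.
4π·r² = 4117 m², 10·log₁₀ of that is 36.146 dB.
L_p = 102.6 − 36.146 = 66.45 dB.

66.5 dB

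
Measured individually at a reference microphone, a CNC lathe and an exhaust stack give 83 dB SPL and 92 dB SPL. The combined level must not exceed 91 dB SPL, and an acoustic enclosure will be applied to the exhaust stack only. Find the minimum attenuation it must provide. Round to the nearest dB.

Fixed contribution from the other source: Σ 10^(L/10) = 10^(83/10) = 1.995e+08 (83.00 dB SPL).
To meet 91 dB SPL overall, the treated exhaust stack may contribute at most 10^(91/10) − 1.995e+08 = 1.059e+09, i.e. 90.25 dB SPL.
Required insertion loss = 92 − 90.25 = 1.75 dB.

2 dB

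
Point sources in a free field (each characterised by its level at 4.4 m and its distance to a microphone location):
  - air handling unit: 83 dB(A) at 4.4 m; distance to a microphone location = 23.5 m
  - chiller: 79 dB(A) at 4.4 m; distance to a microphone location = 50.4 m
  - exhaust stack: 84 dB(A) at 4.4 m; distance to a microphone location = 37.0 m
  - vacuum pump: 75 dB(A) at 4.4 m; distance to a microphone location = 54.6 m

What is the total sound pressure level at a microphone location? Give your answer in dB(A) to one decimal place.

70.6 dB(A)

Propagate each source to the receiver with L = L_ref − 20·log₁₀(r/r_ref), then add intensities.
air handling unit: 83 − 20·log₁₀(23.5/4.4) = 83 − 14.55 = 68.45 dB(A).
chiller: 79 − 20·log₁₀(50.4/4.4) = 79 − 21.18 = 57.82 dB(A).
exhaust stack: 84 − 20·log₁₀(37.0/4.4) = 84 − 18.49 = 65.51 dB(A).
vacuum pump: 75 − 20·log₁₀(54.6/4.4) = 75 − 21.87 = 53.13 dB(A).
Σ 10^(L/10) = 1.136e+07 → L_total = 10·log₁₀(1.136e+07) = 70.55 dB(A).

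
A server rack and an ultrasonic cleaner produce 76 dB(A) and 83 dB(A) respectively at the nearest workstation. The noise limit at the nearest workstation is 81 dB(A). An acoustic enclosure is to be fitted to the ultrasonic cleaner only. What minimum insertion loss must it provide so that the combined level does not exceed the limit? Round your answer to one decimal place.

3.7 dB

The untreated sources together contribute 10^(76/10) = 3.981e+07, i.e. 76.00 dB(A).
To meet 81 dB(A) overall, the treated ultrasonic cleaner may contribute at most 10^(81/10) − 3.981e+07 = 8.608e+07, i.e. 79.35 dB(A).
So the ultrasonic cleaner must be reduced from 83 to 79.35 dB(A): IL = 3.65 dB.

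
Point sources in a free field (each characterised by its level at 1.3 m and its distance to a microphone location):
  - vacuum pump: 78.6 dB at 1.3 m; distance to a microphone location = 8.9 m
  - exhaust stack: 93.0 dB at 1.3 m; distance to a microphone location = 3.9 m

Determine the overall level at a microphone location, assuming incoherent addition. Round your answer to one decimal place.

Propagate each source to the receiver with L = L_ref − 20·log₁₀(r/r_ref), then add intensities.
vacuum pump: 78.6 − 20·log₁₀(8.9/1.3) = 78.6 − 16.71 = 61.89 dB.
exhaust stack: 93.0 − 20·log₁₀(3.9/1.3) = 93.0 − 9.54 = 83.46 dB.
Σ 10^(L/10) = 2.232e+08 → L_total = 10·log₁₀(2.232e+08) = 83.49 dB.

83.5 dB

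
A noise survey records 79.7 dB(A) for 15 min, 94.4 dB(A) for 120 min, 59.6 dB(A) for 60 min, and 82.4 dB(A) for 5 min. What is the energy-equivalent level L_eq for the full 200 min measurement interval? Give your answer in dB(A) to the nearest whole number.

L_eq = 10·log₁₀[(1/T)·Σ tᵢ·10^(Lᵢ/10)] with T = 200 min.
Σ tᵢ·10^(Lᵢ/10) = 15·10^(79.7/10) + 120·10^(94.4/10) + 60·10^(59.6/10) + 5·10^(82.4/10) = 3.328e+11.
L_eq = 10·log₁₀(3.328e+11/200) = 92.21 dB(A).

92 dB(A)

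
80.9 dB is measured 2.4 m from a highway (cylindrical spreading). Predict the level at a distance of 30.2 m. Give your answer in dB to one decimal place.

69.9 dB

Cylindrical spreading from a line source gives a 10·log₁₀(r₂/r₁) drop.
L₂ = 80.9 − 10·log₁₀(30.2/2.4) = 80.9 − 10.998 = 69.90 dB.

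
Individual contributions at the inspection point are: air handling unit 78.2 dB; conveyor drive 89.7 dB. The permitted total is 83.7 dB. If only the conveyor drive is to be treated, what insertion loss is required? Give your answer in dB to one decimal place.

7.4 dB

Everything except the conveyor drive sums to 10^(78.2/10) = 6.607e+07 in linear terms, 78.20 dB.
The limit corresponds to 10^(83.7/10) = 2.344e+08; subtracting the fixed part leaves 1.684e+08 for the conveyor drive, i.e. 82.26 dB.
So the conveyor drive must be reduced from 89.7 to 82.26 dB: IL = 7.44 dB.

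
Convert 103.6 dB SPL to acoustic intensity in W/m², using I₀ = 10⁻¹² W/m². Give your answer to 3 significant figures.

0.0229 W/m²

I/I₀ = 10^(103.6/10) = 2.291e+10, so I = 2.291e+10 × 10⁻¹² W/m².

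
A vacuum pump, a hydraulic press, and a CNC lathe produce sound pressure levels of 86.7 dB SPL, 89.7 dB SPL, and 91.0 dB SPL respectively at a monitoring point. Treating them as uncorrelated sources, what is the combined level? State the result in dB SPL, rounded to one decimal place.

94.2 dB SPL

For uncorrelated sources the intensities add, so convert each level to linear form, sum, and take 10·log₁₀ of the total.
Σ 10^(L/10) = 10^(86.7/10) + 10^(89.7/10) + 10^(91.0/10) = 2.660e+09.
L_total = 10·log₁₀(2.660e+09) = 94.25 dB SPL.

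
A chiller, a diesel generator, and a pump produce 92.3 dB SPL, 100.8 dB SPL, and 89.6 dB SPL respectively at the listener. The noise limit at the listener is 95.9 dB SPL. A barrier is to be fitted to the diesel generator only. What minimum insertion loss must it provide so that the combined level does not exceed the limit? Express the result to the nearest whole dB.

Fixed contribution from the other sources: Σ 10^(L/10) = 10^(92.3/10) + 10^(89.6/10) = 2.610e+09 (94.17 dB SPL).
To meet 95.9 dB SPL overall, the treated diesel generator may contribute at most 10^(95.9/10) − 2.610e+09 = 1.280e+09, i.e. 91.07 dB SPL.
Required insertion loss = 100.8 − 91.07 = 9.73 dB.

10 dB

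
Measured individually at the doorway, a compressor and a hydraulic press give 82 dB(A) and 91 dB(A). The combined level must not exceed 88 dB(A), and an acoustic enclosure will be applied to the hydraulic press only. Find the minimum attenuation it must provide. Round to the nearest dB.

4 dB

Fixed contribution from the other source: Σ 10^(L/10) = 10^(82/10) = 1.585e+08 (82.00 dB(A)).
To meet 88 dB(A) overall, the treated hydraulic press may contribute at most 10^(88/10) − 1.585e+08 = 4.725e+08, i.e. 86.74 dB(A).
Required insertion loss = 91 − 86.74 = 4.26 dB.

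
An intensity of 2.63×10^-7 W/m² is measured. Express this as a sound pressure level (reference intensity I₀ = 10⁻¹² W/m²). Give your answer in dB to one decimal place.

I/I₀ = 2.63×10^-7/10⁻¹² = 2.63×10^5, and L = 10·log₁₀(I/I₀).
L = 10·(0.4200 + 5) = 54.20 dB.

54.2 dB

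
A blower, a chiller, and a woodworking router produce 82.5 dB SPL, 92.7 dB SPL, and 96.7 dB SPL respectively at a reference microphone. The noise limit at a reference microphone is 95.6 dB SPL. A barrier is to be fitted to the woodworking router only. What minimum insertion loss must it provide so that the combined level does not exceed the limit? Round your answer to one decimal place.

4.7 dB

Everything except the woodworking router sums to 10^(82.5/10) + 10^(92.7/10) = 2.040e+09 in linear terms, 93.10 dB SPL.
To meet 95.6 dB SPL overall, the treated woodworking router may contribute at most 10^(95.6/10) − 2.040e+09 = 1.591e+09, i.e. 92.02 dB SPL.
So the woodworking router must be reduced from 96.7 to 92.02 dB SPL: IL = 4.68 dB.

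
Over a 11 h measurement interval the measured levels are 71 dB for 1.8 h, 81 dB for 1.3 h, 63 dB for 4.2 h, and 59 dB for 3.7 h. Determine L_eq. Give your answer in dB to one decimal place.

72.5 dB

L_eq = 10·log₁₀[(1/T)·Σ tᵢ·10^(Lᵢ/10)] with T = 11 h.
Σ tᵢ·10^(Lᵢ/10) = 1.8·10^(71/10) + 1.3·10^(81/10) + 4.2·10^(63/10) + 3.7·10^(59/10) = 1.976e+08.
L_eq = 10·log₁₀(1.976e+08/11) = 72.54 dB.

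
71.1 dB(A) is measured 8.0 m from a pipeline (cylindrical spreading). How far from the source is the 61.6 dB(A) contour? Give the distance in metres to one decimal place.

The 9.5 dB drop corresponds to a distance ratio of 10^(9.5/10) for a line source.
r₂ = 8.0·10^((71.1−61.6)/10) = 8.0·10^(9.5/10) = 71.30 m.

71.3 m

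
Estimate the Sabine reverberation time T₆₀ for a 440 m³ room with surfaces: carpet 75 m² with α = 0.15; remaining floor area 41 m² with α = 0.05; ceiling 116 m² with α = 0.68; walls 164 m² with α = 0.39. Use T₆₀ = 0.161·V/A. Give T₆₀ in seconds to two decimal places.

A = Σ Sᵢαᵢ = 75·0.15 + 41·0.05 + 116·0.68 + 164·0.39 = 156.14 m².
T₆₀ = 0.161·V/A = 0.161·440/156.14 = 0.454 s.

0.45 s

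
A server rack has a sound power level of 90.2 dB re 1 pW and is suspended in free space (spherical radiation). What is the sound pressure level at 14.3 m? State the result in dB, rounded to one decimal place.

56.1 dB

The power spreads over a sphere of area 4π·r², so L_p = L_w − 10·log₁₀(4π·r²).
4π·r² = 2570 m², 10·log₁₀ of that is 34.099 dB.
L_p = 90.2 − 34.099 = 56.10 dB.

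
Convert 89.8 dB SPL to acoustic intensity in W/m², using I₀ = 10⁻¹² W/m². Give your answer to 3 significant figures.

0.000955 W/m²

I/I₀ = 10^(89.8/10) = 9.55e+08, so I = 9.55e+08 × 10⁻¹² W/m².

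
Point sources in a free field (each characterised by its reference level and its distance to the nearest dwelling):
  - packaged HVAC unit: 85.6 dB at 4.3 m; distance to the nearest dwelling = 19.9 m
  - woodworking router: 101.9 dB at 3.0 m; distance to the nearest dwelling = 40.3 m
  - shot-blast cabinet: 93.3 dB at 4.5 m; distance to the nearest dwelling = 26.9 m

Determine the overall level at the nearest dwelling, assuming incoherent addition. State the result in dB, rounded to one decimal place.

First find each source's level at the receiver (point-source: −20·log₁₀(r/r_ref)), then combine on an intensity basis.
packaged HVAC unit: 85.6 − 20·log₁₀(19.9/4.3) = 85.6 − 13.31 = 72.29 dB.
woodworking router: 101.9 − 20·log₁₀(40.3/3.0) = 101.9 − 22.56 = 79.34 dB.
shot-blast cabinet: 93.3 − 20·log₁₀(26.9/4.5) = 93.3 − 15.53 = 77.77 dB.
Σ 10^(L/10) = 1.626e+08 → L_total = 10·log₁₀(1.626e+08) = 82.11 dB.

82.1 dB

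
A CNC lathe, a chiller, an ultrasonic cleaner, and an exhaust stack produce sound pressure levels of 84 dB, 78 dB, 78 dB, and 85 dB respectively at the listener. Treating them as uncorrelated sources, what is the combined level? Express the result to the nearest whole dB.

Incoherent sources combine by intensity addition: L_total = 10·log₁₀(Σ 10^(L_i/10)).
Σ 10^(L/10) = 10^(84/10) + 10^(78/10) + 10^(78/10) + 10^(85/10) = 6.936e+08.
L_total = 10·log₁₀(6.936e+08) = 88.41 dB.

88 dB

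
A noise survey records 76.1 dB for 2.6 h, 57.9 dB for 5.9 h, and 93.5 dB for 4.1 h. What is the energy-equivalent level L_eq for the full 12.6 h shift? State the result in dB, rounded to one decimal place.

88.7 dB

The energy average is taken in the linear domain: L_eq = 10·log₁₀[(Σ tᵢ·10^(Lᵢ/10))/T], T = 12.6 h.
Σ tᵢ·10^(Lᵢ/10) = 2.6·10^(76.1/10) + 5.9·10^(57.9/10) + 4.1·10^(93.5/10) = 9.288e+09.
L_eq = 10·log₁₀(9.288e+09/12.6) = 88.68 dB.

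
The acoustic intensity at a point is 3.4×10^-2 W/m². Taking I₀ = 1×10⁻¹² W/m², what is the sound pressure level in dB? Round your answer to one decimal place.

L = 10·log₁₀(I/I₀) = 10·log₁₀(3.4×10^-2/10⁻¹²) = 10·log₁₀(3.4×10^10).
L = 10·(0.5315 + 10) = 105.31 dB.

105.3 dB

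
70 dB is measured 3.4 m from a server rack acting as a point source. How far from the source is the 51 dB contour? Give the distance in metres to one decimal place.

30.3 m

The 19.0 dB drop corresponds to a distance ratio of 10^(19.0/20) for a point source.
r₂ = 3.4·10^((70−51)/20) = 3.4·10^(19.0/20) = 30.30 m.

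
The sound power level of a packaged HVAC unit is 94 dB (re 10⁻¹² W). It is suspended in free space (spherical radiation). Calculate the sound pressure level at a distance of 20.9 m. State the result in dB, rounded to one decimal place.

56.6 dB

L_p = L_w − 10·log₁₀(4π·r²) with r = 20.9 m.
4π·r² = 5489 m², 10·log₁₀ of that is 37.395 dB.
L_p = 94 − 37.395 = 56.60 dB.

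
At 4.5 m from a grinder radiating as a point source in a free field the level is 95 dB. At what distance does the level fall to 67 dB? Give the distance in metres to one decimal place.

The 28.0 dB drop corresponds to a distance ratio of 10^(28.0/20) for a point source.
r₂ = 4.5·10^((95−67)/20) = 4.5·10^(28.0/20) = 113.03 m.

113.0 m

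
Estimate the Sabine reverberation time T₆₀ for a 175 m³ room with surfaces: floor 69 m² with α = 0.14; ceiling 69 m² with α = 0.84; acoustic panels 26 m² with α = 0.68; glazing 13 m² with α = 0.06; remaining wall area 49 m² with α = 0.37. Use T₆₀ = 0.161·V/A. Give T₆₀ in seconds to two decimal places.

0.27 s

Total absorption A = 69·0.14 + 69·0.84 + 26·0.68 + 13·0.06 + 49·0.37 = 104.21 m² sabins.
T₆₀ = 0.161·V/A = 0.161·175/104.21 = 0.270 s.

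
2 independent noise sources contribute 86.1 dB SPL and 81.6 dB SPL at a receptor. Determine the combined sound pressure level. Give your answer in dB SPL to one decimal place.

For uncorrelated sources the intensities add, so convert each level to linear form, sum, and take 10·log₁₀ of the total.
Σ 10^(L/10) = 10^(86.1/10) + 10^(81.6/10) = 5.519e+08.
L_total = 10·log₁₀(5.519e+08) = 87.42 dB SPL.

87.4 dB SPL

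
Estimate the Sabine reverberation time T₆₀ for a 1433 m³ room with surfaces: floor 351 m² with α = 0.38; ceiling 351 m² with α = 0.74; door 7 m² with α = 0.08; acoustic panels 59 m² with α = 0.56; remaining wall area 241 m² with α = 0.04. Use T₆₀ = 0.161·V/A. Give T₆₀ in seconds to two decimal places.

Total absorption A = 351·0.38 + 351·0.74 + 7·0.08 + 59·0.56 + 241·0.04 = 436.36 m² sabins.
T₆₀ = 0.161 × 1433 / 436.36 = 0.529 s.

0.53 s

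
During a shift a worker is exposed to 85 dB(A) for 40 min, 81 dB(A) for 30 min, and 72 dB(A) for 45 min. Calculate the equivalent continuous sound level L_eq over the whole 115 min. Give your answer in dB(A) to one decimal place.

81.7 dB(A)

L_eq = 10·log₁₀[(1/T)·Σ tᵢ·10^(Lᵢ/10)] with T = 115 min.
Σ tᵢ·10^(Lᵢ/10) = 40·10^(85/10) + 30·10^(81/10) + 45·10^(72/10) = 1.714e+10.
L_eq = 10·log₁₀(1.714e+10/115) = 81.73 dB(A).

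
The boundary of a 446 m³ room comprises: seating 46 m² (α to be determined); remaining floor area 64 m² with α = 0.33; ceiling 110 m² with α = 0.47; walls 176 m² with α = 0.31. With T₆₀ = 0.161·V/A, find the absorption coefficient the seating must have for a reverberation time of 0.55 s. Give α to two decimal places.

From T₆₀ = 0.161·V/A, the target T₆₀ = 0.55 s needs A = 0.161·446/0.55 = 130.56 m².
Absorption from the other surfaces = 64·0.33 + 110·0.47 + 176·0.31 = 127.38 m², so the seating must supply 3.18 m² over 46 m².
α = 3.18/46 = 0.069.

0.07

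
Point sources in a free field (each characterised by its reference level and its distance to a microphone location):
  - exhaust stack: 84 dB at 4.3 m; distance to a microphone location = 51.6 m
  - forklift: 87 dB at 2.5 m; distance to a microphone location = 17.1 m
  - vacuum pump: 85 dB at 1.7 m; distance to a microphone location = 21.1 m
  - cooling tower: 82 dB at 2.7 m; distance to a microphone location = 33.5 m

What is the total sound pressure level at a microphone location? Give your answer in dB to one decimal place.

71.9 dB

Apply inverse-square spreading to bring every level to the receiver, then sum 10^(L/10).
exhaust stack: 84 − 20·log₁₀(51.6/4.3) = 84 − 21.58 = 62.42 dB.
forklift: 87 − 20·log₁₀(17.1/2.5) = 87 − 16.70 = 70.30 dB.
vacuum pump: 85 − 20·log₁₀(21.1/1.7) = 85 − 21.88 = 63.12 dB.
cooling tower: 82 − 20·log₁₀(33.5/2.7) = 82 − 21.87 = 60.13 dB.
Σ 10^(L/10) = 1.554e+07 → L_total = 10·log₁₀(1.554e+07) = 71.91 dB.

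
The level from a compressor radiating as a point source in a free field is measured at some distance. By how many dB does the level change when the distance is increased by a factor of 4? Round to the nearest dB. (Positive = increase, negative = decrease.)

A point source loses 6 dB per doubling of distance; generally ΔL = −20·log₁₀(r₂/r₁).
ΔL = −20·log₁₀(4) = -12.04 dB.

-12 dB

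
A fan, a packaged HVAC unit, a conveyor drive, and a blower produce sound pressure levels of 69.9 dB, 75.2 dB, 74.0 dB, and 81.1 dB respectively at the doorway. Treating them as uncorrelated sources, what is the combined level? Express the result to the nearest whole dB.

83 dB

For uncorrelated sources the intensities add, so convert each level to linear form, sum, and take 10·log₁₀ of the total.
Σ 10^(L/10) = 10^(69.9/10) + 10^(75.2/10) + 10^(74.0/10) + 10^(81.1/10) = 1.968e+08.
L_total = 10·log₁₀(1.968e+08) = 82.94 dB.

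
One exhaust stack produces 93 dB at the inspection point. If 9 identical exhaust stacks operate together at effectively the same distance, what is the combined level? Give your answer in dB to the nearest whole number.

103 dB

L_total = L₁ + 10·log₁₀ N for N identical incoherent sources.
L_total = 93 + 10·log₁₀(9) = 93 + 9.542 = 102.54 dB.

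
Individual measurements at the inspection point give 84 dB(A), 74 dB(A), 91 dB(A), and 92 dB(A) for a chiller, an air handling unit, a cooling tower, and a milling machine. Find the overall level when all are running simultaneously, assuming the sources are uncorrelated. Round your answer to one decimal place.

94.9 dB(A)

Incoherent sources combine by intensity addition: L_total = 10·log₁₀(Σ 10^(L_i/10)).
Σ 10^(L/10) = 10^(84/10) + 10^(74/10) + 10^(91/10) + 10^(92/10) = 3.120e+09.
L_total = 10·log₁₀(3.120e+09) = 94.94 dB(A).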